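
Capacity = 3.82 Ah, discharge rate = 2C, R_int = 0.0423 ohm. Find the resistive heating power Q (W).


Step 1: I = C_rate * capacity = 2 * 3.82 = 7.64 A
Step 2: Q = I^2 * R = 7.64^2 * 0.0423 = 58.37 * 0.0423 = 2.469 W

2.469 W


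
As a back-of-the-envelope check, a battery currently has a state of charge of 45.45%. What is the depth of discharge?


Complement of SOC: DOD = 100% - 45.45% = 54.55%

54.55%


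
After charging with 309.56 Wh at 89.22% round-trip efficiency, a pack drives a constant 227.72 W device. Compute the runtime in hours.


Step 1: E_discharge = eta/100 * E_charge = 89.22/100 * 309.56 = 276.19 Wh
Step 2: t = E_discharge / P = 276.19 / 227.72 = 1.213 hr

1.213 hr


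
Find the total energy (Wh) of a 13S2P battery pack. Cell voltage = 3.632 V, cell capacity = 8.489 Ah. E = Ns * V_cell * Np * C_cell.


V_pack = 13 * 3.632 = 47.216 V
C_pack = 2 * 8.489 = 16.978 Ah
E = V_pack * C_pack = 47.216 * 16.978 = 801.6 Wh

801.6 Wh


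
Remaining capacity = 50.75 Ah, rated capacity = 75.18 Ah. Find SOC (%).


SOC = (remaining / total) * 100 = (50.75 / 75.18) * 100 = 67.50%

67.50%


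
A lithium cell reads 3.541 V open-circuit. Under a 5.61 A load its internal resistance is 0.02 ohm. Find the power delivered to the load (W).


Step 1: V_terminal = OCV - I*R = 3.541 - 5.61 * 0.02 = 3.4288 V
Step 2: P_out = V_terminal * I = 3.4288 * 5.61 = 19.24 W

19.24 W


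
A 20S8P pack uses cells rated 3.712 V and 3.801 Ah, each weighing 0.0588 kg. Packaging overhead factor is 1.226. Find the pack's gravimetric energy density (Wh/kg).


Step 1: V_pack = 20 * 3.712 = 74.24 V
Step 2: C_pack = 8 * 3.801 = 30.408 Ah
Step 3: E_pack = V_pack * C_pack = 74.24 * 30.408 = 2257.5 Wh
Step 4: m_pack = 20 * 8 * 0.0588 * 1.226 = 11.534 kg
Step 5: ED = E_pack / m_pack = 2257.5 / 11.534 = 195.7 Wh/kg

195.7 Wh/kg


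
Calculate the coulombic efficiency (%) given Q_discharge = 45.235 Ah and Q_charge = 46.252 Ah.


Coulombic efficiency = 45.235/46.252 * 100% = 97.80%

97.80%


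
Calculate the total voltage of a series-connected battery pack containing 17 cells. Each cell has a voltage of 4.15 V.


Series voltages add: 17 * 4.15 V = 70.55 V

70.55 V


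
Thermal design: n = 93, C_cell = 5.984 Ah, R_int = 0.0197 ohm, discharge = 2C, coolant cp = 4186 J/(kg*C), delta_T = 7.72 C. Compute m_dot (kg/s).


Step 1: I = 2 * 5.984 = 11.968 A
Step 2: Q_cell = I^2 * R = 11.968^2 * 0.0197 = 2.8217 W
Step 3: Q_total = 93 * 2.8217 = 262.42 W
Step 4: m_dot = Q_total / (cp * dT) = 262.42 / (4186 * 7.72) = 0.008120 kg/s

0.008120 kg/s


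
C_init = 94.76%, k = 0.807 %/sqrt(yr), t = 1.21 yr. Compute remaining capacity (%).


sqrt(t) = sqrt(1.21) = 1.1
C_final = 94.76 - 0.807 * 1.1 = 93.87%

93.87%


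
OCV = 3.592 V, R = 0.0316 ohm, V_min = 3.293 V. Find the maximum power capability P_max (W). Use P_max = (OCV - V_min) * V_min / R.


P_max = (OCV - V_min) * V_min / R = (3.592 - 3.293) * 3.293 / 0.0316 = 0.299 * 3.293 / 0.0316 = 31.16 W

31.16 W


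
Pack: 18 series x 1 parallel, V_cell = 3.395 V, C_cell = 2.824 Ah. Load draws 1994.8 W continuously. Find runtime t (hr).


Step 1: E_pack = Ns * V_cell * Np * C_cell = 18 * 3.395 * 1 * 2.824 = 172.57 Wh
Step 2: t = E_pack / P = 172.57 / 1994.8 = 0.08651 hr

0.08651 hr


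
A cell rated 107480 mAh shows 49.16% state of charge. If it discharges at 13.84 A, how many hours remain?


Convert: C_total = 107480 mAh = 107.48 Ah
Step 1: remaining = SOC/100 * C_total = 49.16/100 * 107.48 = 52.837 Ah
Step 2: t = remaining / I = 52.837 / 13.84 = 3.818 hr

3.818 hr


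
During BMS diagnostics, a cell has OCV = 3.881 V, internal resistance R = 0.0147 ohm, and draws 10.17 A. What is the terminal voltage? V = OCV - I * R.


V = OCV - I*R = 3.881 - 10.17 * 0.0147 = 3.732 V

3.732 V


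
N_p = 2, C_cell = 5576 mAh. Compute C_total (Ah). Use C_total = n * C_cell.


Convert: C_cell = 5576 mAh = 5.576 Ah
C_total = 2 * 5.576 = 11.152 Ah

11.152 Ah


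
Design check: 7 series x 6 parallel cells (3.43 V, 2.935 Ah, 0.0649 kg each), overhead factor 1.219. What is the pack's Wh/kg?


Step 1: V_pack = 7 * 3.43 = 24.01 V
Step 2: C_pack = 6 * 2.935 = 17.61 Ah
Step 3: E_pack = V_pack * C_pack = 24.01 * 17.61 = 422.82 Wh
Step 4: m_pack = 7 * 6 * 0.0649 * 1.219 = 3.3228 kg
Step 5: ED = E_pack / m_pack = 422.82 / 3.3228 = 127.2 Wh/kg

127.2 Wh/kg


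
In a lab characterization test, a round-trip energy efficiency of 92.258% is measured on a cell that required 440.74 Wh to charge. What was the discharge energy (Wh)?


E_dis = eta/100 * E_chg = 92.258/100 * 440.74 = 406.6 Wh

406.6 Wh


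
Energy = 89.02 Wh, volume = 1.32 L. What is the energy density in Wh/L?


Volumetric ED = 89.02 Wh / 1.32 L = 67.44 Wh/L

67.44 Wh/L


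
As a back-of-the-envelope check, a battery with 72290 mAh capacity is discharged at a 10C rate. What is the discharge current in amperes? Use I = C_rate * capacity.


Convert: capacity = 72290 mAh = 72.29 Ah
I = C_rate * capacity = 10 * 72.29 = 722.9 A

722.9 A


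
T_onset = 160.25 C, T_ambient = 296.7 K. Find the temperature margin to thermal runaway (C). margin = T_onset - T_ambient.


Convert: T_ambient = 296.7 K = 23.55 C
margin = 160.25 - 23.55 = 136.7 C

136.7 C


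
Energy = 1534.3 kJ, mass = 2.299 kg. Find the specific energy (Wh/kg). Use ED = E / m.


Convert: E = 1534.3 kJ = 426.19 Wh
ED = E / m = 426.19 / 2.299 = 185.4 Wh/kg

185.4 Wh/kg


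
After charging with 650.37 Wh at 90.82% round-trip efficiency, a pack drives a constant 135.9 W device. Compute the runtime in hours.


Step 1: E_discharge = eta/100 * E_charge = 90.82/100 * 650.37 = 590.67 Wh
Step 2: t = E_discharge / P = 590.67 / 135.9 = 4.346 hr

4.346 hr


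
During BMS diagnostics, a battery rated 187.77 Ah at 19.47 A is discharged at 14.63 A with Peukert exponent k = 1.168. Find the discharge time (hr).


Step 1: t_rated = C / I_rated = 187.77 / 19.47 = 9.6441 hr
Step 2: ratio = 19.47 / 14.63 = 1.3308
Step 3: ratio^k = 1.3308^1.168 = 1.3963
Step 4: t = t_rated * ratio^k = 9.6441 * 1.3963 = 13.47 hr

13.47 hr


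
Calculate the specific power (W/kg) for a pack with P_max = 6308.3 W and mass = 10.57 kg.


SP = P / m = 6308.3 / 10.57 = 596.8 W/kg

596.8 W/kg


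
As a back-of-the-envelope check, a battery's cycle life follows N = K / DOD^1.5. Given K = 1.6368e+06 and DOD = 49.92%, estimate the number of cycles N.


DOD^1.5 = 352.71
N = K / DOD^1.5 = 1.6368e+06 / 352.71 = 4641

4641 cycles


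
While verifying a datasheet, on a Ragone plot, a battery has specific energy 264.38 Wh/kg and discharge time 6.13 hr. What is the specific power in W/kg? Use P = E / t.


P_specific = E / t = 264.38 / 6.13 = 43.13 W/kg

43.13 W/kg


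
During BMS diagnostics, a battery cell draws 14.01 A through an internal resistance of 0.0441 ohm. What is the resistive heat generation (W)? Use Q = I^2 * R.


Q = I^2 * R = 14.01^2 * 0.0441 = 8.656 W

8.656 W


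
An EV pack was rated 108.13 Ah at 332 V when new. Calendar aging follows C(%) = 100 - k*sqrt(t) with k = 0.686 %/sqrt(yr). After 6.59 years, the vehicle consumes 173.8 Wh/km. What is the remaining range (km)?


Step 1: capacity retention = 100 - 0.686 * sqrt(6.59) = 100 - 0.686 * 2.5671 = 98.239%
Step 2: C_now = 108.13 * 98.239/100 = 106.23 Ah
Step 3: E_pack = V * C_now = 332 * 106.23 = 35268 Wh
Step 4: range = E_pack / consumption = 35268 / 173.8 = 202.9 km

202.9 km


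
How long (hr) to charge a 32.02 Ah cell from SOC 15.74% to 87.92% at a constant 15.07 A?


delta_Ah = 32.02 * (87.92 - 15.74) / 100 = 23.112 Ah
t = delta_Ah / I = 23.112 / 15.07 = 1.534 hr

1.534 hr


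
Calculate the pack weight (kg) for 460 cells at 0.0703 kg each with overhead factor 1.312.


Cell mass sum = 460 * 0.0703 = 32.338 kg
With overhead 1.312: m_pack = 32.338 * 1.312 = 42.43 kg

42.43 kg


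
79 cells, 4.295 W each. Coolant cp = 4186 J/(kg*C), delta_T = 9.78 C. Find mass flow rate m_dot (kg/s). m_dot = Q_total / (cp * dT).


Step 1: Total heat Q = 79 * 4.295 W = 339.31 W
Step 2: denom = cp * dT = 4186 * 9.78 = 40939
Step 3: m_dot = 339.31 / 40939 = 0.008288 kg/s

0.008288 kg/s


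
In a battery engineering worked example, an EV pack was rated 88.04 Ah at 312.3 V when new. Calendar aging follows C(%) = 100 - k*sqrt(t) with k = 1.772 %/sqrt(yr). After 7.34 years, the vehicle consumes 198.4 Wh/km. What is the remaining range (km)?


Step 1: capacity retention = 100 - 1.772 * sqrt(7.34) = 100 - 1.772 * 2.7092 = 95.199%
Step 2: C_now = 88.04 * 95.199/100 = 83.813 Ah
Step 3: E_pack = V * C_now = 312.3 * 83.813 = 26175 Wh
Step 4: range = E_pack / consumption = 26175 / 198.4 = 131.9 km

131.9 km


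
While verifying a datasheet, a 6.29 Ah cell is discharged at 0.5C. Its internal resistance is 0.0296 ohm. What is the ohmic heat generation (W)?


Step 1: I = C_rate * capacity = 0.5 * 6.29 = 3.145 A
Step 2: Q = I^2 * R = 3.145^2 * 0.0296 = 9.891 * 0.0296 = 0.2928 W

0.2928 W


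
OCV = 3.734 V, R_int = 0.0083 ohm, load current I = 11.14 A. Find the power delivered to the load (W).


Step 1: V_terminal = OCV - I*R = 3.734 - 11.14 * 0.0083 = 3.6415 V
Step 2: P_out = V_terminal * I = 3.6415 * 11.14 = 40.57 W

40.57 W


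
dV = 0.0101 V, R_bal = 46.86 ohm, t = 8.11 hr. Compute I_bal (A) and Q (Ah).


I_bal = dV / R = 0.0101 / 46.86 = 2.1554e-04 A
Q = I_bal * t = 2.1554e-04 * 8.11 = 0.001748 Ah

I=2.1554e-04 A, Q=0.001748 Ah


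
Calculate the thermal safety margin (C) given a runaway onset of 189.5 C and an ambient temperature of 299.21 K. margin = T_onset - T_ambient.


Convert: T_ambient = 299.21 K = 26.06 C
margin = 189.5 - 26.06 = 163.44 C

163.44 C


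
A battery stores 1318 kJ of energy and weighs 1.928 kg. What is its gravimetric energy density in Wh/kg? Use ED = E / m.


Convert: E = 1318 kJ = 366.11 Wh
ED = E / m = 366.11 / 1.928 = 189.9 Wh/kg

189.9 Wh/kg


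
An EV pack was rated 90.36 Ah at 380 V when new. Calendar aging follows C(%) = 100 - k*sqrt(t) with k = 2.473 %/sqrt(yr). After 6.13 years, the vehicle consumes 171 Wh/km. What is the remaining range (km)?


Step 1: capacity retention = 100 - 2.473 * sqrt(6.13) = 100 - 2.473 * 2.4759 = 93.877%
Step 2: C_now = 90.36 * 93.877/100 = 84.827 Ah
Step 3: E_pack = V * C_now = 380 * 84.827 = 32234 Wh
Step 4: range = E_pack / consumption = 32234 / 171 = 188.5 km

188.5 km


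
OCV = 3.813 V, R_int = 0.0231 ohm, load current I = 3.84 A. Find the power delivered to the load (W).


Step 1: V_terminal = OCV - I*R = 3.813 - 3.84 * 0.0231 = 3.7243 V
Step 2: P_out = V_terminal * I = 3.7243 * 3.84 = 14.30 W

14.30 W


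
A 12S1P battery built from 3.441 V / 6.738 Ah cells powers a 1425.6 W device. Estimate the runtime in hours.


Step 1: E_pack = Ns * V_cell * Np * C_cell = 12 * 3.441 * 1 * 6.738 = 278.23 Wh
Step 2: t = E_pack / P = 278.23 / 1425.6 = 0.1952 hr

0.1952 hr


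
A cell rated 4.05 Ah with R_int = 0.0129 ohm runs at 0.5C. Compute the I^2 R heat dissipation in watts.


Step 1: I = C_rate * capacity = 0.5 * 4.05 = 2.025 A
Step 2: Q = I^2 * R = 2.025^2 * 0.0129 = 4.1006 * 0.0129 = 0.05290 W

0.05290 W


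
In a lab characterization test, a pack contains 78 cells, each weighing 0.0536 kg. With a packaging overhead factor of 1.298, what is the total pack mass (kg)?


Cell mass sum = 78 * 0.0536 = 4.1808 kg
With overhead 1.298: m_pack = 4.1808 * 1.298 = 5.427 kg

5.427 kg


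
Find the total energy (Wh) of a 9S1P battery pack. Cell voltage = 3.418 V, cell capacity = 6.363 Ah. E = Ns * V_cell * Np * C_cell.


E = Ns * Vcell * Np * Ccell = 9 * 3.418 * 1 * 6.363 = 195.7 Wh

195.7 Wh


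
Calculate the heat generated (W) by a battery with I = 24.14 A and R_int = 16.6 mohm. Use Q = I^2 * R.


Convert: R = 16.6 mohm = 0.0166 ohm
I^2 = 582.74
Q = 582.74 * 0.0166 = 9.673 W

9.673 W


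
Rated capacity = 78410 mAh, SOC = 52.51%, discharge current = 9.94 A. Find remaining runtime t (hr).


Convert: C_total = 78410 mAh = 78.41 Ah
Step 1: remaining = SOC/100 * C_total = 52.51/100 * 78.41 = 41.173 Ah
Step 2: t = remaining / I = 41.173 / 9.94 = 4.142 hr

4.142 hr


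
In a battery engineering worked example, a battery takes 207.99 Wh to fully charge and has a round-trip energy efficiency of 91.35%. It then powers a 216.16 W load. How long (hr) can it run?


Step 1: E_discharge = eta/100 * E_charge = 91.35/100 * 207.99 = 190 Wh
Step 2: t = E_discharge / P = 190 / 216.16 = 0.8790 hr

0.8790 hr


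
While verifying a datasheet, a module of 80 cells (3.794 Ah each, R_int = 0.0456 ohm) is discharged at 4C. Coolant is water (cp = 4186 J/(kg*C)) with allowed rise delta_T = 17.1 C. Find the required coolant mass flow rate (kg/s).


Step 1: I = 4 * 3.794 = 15.176 A
Step 2: Q_cell = I^2 * R = 15.176^2 * 0.0456 = 10.502 W
Step 3: Q_total = 80 * 10.502 = 840.16 W
Step 4: m_dot = Q_total / (cp * dT) = 840.16 / (4186 * 17.1) = 0.01174 kg/s

0.01174 kg/s


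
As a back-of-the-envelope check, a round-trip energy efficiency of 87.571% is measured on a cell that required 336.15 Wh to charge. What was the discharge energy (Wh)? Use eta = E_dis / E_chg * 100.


E_dis = eta/100 * E_chg = 87.571/100 * 336.15 = 294.4 Wh

294.4 Wh


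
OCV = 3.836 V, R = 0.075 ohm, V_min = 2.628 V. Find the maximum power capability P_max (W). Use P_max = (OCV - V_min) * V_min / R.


dV = OCV - V_min = 1.208 V (so I_max = dV / R)
P_max = dV * V_min / R = 1.208 * 2.628 / 0.075 = 42.33 W

42.33 W


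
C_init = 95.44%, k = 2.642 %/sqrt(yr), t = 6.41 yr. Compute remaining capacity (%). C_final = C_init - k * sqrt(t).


Step 1: sqrt(6.41 yr) = 2.5318
Step 2: drop = 2.642 * 2.5318 = 6.689
Step 3: C_final = 95.44 - 6.689 = 88.75%

88.75%


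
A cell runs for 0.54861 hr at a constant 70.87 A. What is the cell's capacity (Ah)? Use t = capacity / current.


C = I * t = 70.87 * 0.54861 = 38.88 Ah

38.88 Ah


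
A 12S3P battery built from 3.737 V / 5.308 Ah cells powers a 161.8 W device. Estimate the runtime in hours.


Step 1: E_pack = Ns * V_cell * Np * C_cell = 12 * 3.737 * 3 * 5.308 = 714.1 Wh
Step 2: t = E_pack / P = 714.1 / 161.8 = 4.413 hr

4.413 hr


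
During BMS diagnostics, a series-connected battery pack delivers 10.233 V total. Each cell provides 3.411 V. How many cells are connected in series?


n = V_pack / V_cell = 10.233 / 3.411 = 3

3


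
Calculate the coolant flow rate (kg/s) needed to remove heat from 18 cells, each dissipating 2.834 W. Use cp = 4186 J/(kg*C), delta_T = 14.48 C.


Step 1: Total heat Q = 18 * 2.834 W = 51.012 W
Step 2: denom = cp * dT = 4186 * 14.48 = 60613
Step 3: m_dot = 51.012 / 60613 = 8.416e-04 kg/s

8.416e-04 kg/s


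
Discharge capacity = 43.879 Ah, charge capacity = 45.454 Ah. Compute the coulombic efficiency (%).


eta_c = Q_dis / Q_chg * 100 = 43.879 / 45.454 * 100 = 96.53%

96.53%


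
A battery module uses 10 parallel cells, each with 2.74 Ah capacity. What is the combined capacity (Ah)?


C_total = 10 * 2.74 = 27.4 Ah

27.4 Ah


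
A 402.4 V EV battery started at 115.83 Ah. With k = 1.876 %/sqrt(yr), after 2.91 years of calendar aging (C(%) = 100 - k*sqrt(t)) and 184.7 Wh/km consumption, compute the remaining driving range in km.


Step 1: capacity retention = 100 - 1.876 * sqrt(2.91) = 100 - 1.876 * 1.7059 = 96.8%
Step 2: C_now = 115.83 * 96.8/100 = 112.12 Ah
Step 3: E_pack = V * C_now = 402.4 * 112.12 = 45117 Wh
Step 4: range = E_pack / consumption = 45117 / 184.7 = 244.3 km

244.3 km


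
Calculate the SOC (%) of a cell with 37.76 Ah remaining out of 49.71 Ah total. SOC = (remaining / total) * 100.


SOC = (remaining / total) * 100 = (37.76 / 49.71) * 100 = 75.96%

75.96%


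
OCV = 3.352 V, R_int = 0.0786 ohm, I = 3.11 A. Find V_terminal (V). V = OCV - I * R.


IR drop = 3.11 * 0.0786 = 0.24445 V
V = 3.352 - 0.24445 = 3.108 V

3.108 V


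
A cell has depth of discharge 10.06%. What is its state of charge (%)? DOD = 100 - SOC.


SOC = 100 - DOD = 100 - 10.06 = 89.94%

89.94%


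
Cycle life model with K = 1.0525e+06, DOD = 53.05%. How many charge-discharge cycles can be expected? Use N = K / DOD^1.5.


Step 1: DOD^1.5 = 53.05^1.5 = 386.39
Step 2: N = 1.0525e+06 / 386.39 = 2724 cycles

2724 cycles


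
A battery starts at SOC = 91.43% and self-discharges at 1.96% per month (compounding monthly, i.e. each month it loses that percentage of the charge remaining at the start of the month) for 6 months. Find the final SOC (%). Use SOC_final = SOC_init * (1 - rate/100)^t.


decay = (1 - 1.96/100)^6 = 0.88801
SOC_final = 91.43 * 0.88801 = 81.19%

81.19%


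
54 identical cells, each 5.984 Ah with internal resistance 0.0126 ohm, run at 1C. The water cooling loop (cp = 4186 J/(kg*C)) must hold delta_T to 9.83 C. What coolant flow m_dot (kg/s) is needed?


Step 1: I = 1 * 5.984 = 5.984 A
Step 2: Q_cell = I^2 * R = 5.984^2 * 0.0126 = 0.45118 W
Step 3: Q_total = 54 * 0.45118 = 24.364 W
Step 4: m_dot = Q_total / (cp * dT) = 24.364 / (4186 * 9.83) = 5.921e-04 kg/s

5.921e-04 kg/s


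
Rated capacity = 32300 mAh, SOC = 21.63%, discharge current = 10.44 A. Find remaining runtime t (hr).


Convert: C_total = 32300 mAh = 32.3 Ah
Step 1: remaining = SOC/100 * C_total = 21.63/100 * 32.3 = 6.9865 Ah
Step 2: t = remaining / I = 6.9865 / 10.44 = 0.6692 hr

0.6692 hr


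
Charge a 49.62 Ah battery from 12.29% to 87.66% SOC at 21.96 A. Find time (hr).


Step 1: dSOC = 87.66% - 12.29% = 75.37%
Step 2: delta_Ah = 49.62 * 75.37 / 100 = 37.399 Ah
Step 3: t = 37.399 / 21.96 = 1.703 hr

1.703 hr


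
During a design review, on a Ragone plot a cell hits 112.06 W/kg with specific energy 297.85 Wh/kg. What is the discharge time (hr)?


t = E / P = 297.85 / 112.06 = 2.658 hr

2.658 hr


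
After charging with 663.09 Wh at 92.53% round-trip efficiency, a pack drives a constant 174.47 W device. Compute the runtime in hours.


Step 1: E_discharge = eta/100 * E_charge = 92.53/100 * 663.09 = 613.56 Wh
Step 2: t = E_discharge / P = 613.56 / 174.47 = 3.517 hr

3.517 hr


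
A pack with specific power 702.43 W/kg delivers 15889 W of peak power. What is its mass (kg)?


m = P / SP = 15889 / 702.43 = 22.62 kg

22.62 kg


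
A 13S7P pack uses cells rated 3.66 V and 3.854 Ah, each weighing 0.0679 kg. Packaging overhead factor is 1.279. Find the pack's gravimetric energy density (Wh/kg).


Step 1: V_pack = 13 * 3.66 = 47.58 V
Step 2: C_pack = 7 * 3.854 = 26.978 Ah
Step 3: E_pack = V_pack * C_pack = 47.58 * 26.978 = 1283.6 Wh
Step 4: m_pack = 13 * 7 * 0.0679 * 1.279 = 7.9028 kg
Step 5: ED = E_pack / m_pack = 1283.6 / 7.9028 = 162.4 Wh/kg

162.4 Wh/kg


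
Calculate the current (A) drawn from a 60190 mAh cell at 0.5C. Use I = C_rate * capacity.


Convert: capacity = 60190 mAh = 60.19 Ah
At 0.5C: I = 0.5 * 60.19 Ah = 30.095 A

30.095 A


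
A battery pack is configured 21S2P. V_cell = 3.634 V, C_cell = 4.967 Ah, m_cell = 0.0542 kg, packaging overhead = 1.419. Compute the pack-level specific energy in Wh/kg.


Step 1: V_pack = 21 * 3.634 = 76.314 V
Step 2: C_pack = 2 * 4.967 = 9.934 Ah
Step 3: E_pack = V_pack * C_pack = 76.314 * 9.934 = 758.1 Wh
Step 4: m_pack = 21 * 2 * 0.0542 * 1.419 = 3.2302 kg
Step 5: ED = E_pack / m_pack = 758.1 / 3.2302 = 234.7 Wh/kg

234.7 Wh/kg


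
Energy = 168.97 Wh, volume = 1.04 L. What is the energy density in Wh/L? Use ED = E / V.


Volumetric ED = 168.97 Wh / 1.04 L = 162.5 Wh/L

162.5 Wh/L


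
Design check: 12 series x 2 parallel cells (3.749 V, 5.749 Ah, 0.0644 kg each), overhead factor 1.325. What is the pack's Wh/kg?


Step 1: V_pack = 12 * 3.749 = 44.988 V
Step 2: C_pack = 2 * 5.749 = 11.498 Ah
Step 3: E_pack = V_pack * C_pack = 44.988 * 11.498 = 517.27 Wh
Step 4: m_pack = 12 * 2 * 0.0644 * 1.325 = 2.0479 kg
Step 5: ED = E_pack / m_pack = 517.27 / 2.0479 = 252.6 Wh/kg

252.6 Wh/kg


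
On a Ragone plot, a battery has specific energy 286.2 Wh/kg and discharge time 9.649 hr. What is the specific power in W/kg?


P_specific = E / t = 286.2 / 9.649 = 29.66 W/kg

29.66 W/kg


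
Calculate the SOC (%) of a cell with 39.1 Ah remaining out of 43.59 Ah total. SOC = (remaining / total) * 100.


SOC% = 39.1 / 43.59 * 100 = 89.70%

89.70%


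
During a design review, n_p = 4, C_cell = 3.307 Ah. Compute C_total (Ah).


Parallel capacities add: 4 * 3.307 Ah = 13.228 Ah

13.228 Ah


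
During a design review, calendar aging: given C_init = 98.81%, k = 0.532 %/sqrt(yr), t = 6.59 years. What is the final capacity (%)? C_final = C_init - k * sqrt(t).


Step 1: sqrt(6.59 yr) = 2.5671
Step 2: drop = 0.532 * 2.5671 = 1.3657
Step 3: C_final = 98.81 - 1.3657 = 97.44%

97.44%


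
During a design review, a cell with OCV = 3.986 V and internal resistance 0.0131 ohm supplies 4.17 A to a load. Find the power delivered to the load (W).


Step 1: V_terminal = OCV - I*R = 3.986 - 4.17 * 0.0131 = 3.9314 V
Step 2: P_out = V_terminal * I = 3.9314 * 4.17 = 16.39 W

16.39 W


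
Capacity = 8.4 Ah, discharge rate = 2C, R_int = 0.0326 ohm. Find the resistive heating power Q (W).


Step 1: I = C_rate * capacity = 2 * 8.4 = 16.8 A
Step 2: Q = I^2 * R = 16.8^2 * 0.0326 = 282.24 * 0.0326 = 9.201 W

9.201 W


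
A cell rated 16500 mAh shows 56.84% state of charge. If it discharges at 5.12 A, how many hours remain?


Convert: C_total = 16500 mAh = 16.5 Ah
Step 1: remaining = SOC/100 * C_total = 56.84/100 * 16.5 = 9.3786 Ah
Step 2: t = remaining / I = 9.3786 / 5.12 = 1.832 hr

1.832 hr


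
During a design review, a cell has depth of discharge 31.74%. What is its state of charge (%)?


SOC = 100 - DOD = 100 - 31.74 = 68.26%

68.26%


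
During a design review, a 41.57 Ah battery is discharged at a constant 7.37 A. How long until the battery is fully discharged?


Runtime = 41.57 Ah / 7.37 A = 5.640 hr

5.640 hr


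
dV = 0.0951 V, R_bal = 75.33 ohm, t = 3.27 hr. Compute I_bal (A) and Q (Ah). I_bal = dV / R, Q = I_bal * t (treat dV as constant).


First, Ohm's law: I_bal = 0.0951 V / 75.33 ohm = 0.0012624 A
Then Q = I * t = 0.0012624 A * 3.27 hr = 0.004128 Ah

I=0.0012624 A, Q=0.004128 Ah


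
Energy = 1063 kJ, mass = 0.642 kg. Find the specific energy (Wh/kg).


Convert: E = 1063 kJ = 295.28 Wh
ED = E / m = 295.28 / 0.642 = 459.9 Wh/kg

459.9 Wh/kg


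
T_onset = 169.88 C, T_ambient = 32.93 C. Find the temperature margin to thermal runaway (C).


margin = T_onset - T_ambient = 169.88 - 32.93 = 136.95 C

136.95 C


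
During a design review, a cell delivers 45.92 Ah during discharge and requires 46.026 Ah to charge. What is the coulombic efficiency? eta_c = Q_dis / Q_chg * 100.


Coulombic efficiency = 45.92/46.026 * 100% = 99.77%

99.77%


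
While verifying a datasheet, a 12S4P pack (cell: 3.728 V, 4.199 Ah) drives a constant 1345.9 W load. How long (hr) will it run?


Step 1: E_pack = Ns * V_cell * Np * C_cell = 12 * 3.728 * 4 * 4.199 = 751.39 Wh
Step 2: t = E_pack / P = 751.39 / 1345.9 = 0.5583 hr

0.5583 hr


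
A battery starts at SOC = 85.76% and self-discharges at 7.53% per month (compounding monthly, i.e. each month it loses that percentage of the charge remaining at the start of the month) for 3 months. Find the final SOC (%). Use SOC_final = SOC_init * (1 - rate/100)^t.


decay = (1 - 7.53/100)^3 = 0.79068
SOC_final = 85.76 * 0.79068 = 67.81%

67.81%


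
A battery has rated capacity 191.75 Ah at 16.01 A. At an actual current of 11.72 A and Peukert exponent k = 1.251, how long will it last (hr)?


t_rated = C / I_rated = 191.75 / 16.01 = 11.977 hr
(I_rated/I)^k = (1.366)^1.251 = 1.4772
t = t_rated * (I_rated/I)^k = 11.977 * 1.4772 = 17.69 hr

17.69 hr


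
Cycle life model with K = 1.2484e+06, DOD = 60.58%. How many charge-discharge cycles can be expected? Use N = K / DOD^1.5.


DOD^1.5 = 471.51
N = K / DOD^1.5 = 1.2484e+06 / 471.51 = 2648

2648 cycles


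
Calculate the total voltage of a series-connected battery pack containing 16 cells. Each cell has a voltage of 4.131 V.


With 16 cells in series at 4.131 V each, V_pack = 66.096 V

66.096 V


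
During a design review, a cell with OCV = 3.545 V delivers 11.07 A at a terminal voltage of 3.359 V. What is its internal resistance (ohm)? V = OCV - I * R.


R = (OCV - V) / I = (3.545 - 3.359) / 11.07 = 0.01680 ohm

0.01680 ohm


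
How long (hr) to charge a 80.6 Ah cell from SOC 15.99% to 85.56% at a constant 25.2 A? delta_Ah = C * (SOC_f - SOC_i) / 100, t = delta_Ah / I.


Step 1: dSOC = 85.56% - 15.99% = 69.57%
Step 2: delta_Ah = 80.6 * 69.57 / 100 = 56.073 Ah
Step 3: t = 56.073 / 25.2 = 2.225 hr

2.225 hr


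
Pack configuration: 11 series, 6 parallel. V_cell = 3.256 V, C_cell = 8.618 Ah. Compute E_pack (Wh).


V_pack = 11 * 3.256 = 35.816 V
C_pack = 6 * 8.618 = 51.708 Ah
E = V_pack * C_pack = 35.816 * 51.708 = 1852 Wh

1852 Wh


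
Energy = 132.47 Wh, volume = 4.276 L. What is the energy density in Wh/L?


ED = E / V = 132.47 / 4.276 = 30.98 Wh/L

30.98 Wh/L


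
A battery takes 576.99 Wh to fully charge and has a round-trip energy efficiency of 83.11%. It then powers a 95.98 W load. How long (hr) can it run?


Step 1: E_discharge = eta/100 * E_charge = 83.11/100 * 576.99 = 479.54 Wh
Step 2: t = E_discharge / P = 479.54 / 95.98 = 4.996 hr

4.996 hr


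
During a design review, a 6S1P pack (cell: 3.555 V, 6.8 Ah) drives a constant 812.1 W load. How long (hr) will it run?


Step 1: E_pack = Ns * V_cell * Np * C_cell = 6 * 3.555 * 1 * 6.8 = 145.04 Wh
Step 2: t = E_pack / P = 145.04 / 812.1 = 0.1786 hr

0.1786 hr


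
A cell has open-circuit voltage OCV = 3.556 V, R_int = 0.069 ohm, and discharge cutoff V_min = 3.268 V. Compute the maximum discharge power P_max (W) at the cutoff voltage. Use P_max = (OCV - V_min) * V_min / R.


dV = OCV - V_min = 0.288 V (so I_max = dV / R)
P_max = dV * V_min / R = 0.288 * 3.268 / 0.069 = 13.64 W

13.64 W


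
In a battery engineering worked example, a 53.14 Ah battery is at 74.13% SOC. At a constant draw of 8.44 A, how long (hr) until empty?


Step 1: remaining = SOC/100 * C_total = 74.13/100 * 53.14 = 39.393 Ah
Step 2: t = remaining / I = 39.393 / 8.44 = 4.667 hr

4.667 hr


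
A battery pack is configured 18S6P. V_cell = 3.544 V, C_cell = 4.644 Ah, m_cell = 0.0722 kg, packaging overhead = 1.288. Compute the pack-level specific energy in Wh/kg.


Step 1: V_pack = 18 * 3.544 = 63.792 V
Step 2: C_pack = 6 * 4.644 = 27.864 Ah
Step 3: E_pack = V_pack * C_pack = 63.792 * 27.864 = 1777.5 Wh
Step 4: m_pack = 18 * 6 * 0.0722 * 1.288 = 10.043 kg
Step 5: ED = E_pack / m_pack = 1777.5 / 10.043 = 177.0 Wh/kg

177.0 Wh/kg


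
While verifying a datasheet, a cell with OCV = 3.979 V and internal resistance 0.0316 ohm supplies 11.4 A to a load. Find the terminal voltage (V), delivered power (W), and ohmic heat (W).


Step 1: V_terminal = OCV - I*R = 3.979 - 11.4 * 0.0316 = 3.6188 V
Step 2: P_out = V_terminal * I = 3.6188 * 11.4 = 41.25 W
Step 3: Q = I^2 * R = 11.4^2 * 0.0316 = 4.107 W

V=3.6188 V, P=41.25 W, Q=4.107 W


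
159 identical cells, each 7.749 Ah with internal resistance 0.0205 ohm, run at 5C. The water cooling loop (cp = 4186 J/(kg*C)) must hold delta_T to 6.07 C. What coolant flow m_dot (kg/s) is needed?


Step 1: I = 5 * 7.749 = 38.745 A
Step 2: Q_cell = I^2 * R = 38.745^2 * 0.0205 = 30.774 W
Step 3: Q_total = 159 * 30.774 = 4893.1 W
Step 4: m_dot = Q_total / (cp * dT) = 4893.1 / (4186 * 6.07) = 0.1926 kg/s

0.1926 kg/s


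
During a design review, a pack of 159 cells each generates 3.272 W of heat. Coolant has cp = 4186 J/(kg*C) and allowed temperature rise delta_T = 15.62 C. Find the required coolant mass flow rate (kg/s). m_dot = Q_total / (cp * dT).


Step 1: Total heat Q = 159 * 3.272 W = 520.25 W
Step 2: denom = cp * dT = 4186 * 15.62 = 65385
Step 3: m_dot = 520.25 / 65385 = 0.007957 kg/s

0.007957 kg/s


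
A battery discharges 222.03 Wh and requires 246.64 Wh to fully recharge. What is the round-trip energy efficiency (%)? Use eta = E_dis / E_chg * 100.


Round-trip efficiency = 222.03/246.64 * 100% = 90.02%

90.02%


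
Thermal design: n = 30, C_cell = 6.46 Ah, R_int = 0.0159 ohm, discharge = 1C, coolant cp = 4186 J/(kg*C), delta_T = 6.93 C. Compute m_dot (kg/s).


Step 1: I = 1 * 6.46 = 6.46 A
Step 2: Q_cell = I^2 * R = 6.46^2 * 0.0159 = 0.66353 W
Step 3: Q_total = 30 * 0.66353 = 19.906 W
Step 4: m_dot = Q_total / (cp * dT) = 19.906 / (4186 * 6.93) = 6.862e-04 kg/s

6.862e-04 kg/s


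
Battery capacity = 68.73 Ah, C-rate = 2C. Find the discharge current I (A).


I = C_rate * capacity = 2 * 68.73 = 137.46 A

137.46 A


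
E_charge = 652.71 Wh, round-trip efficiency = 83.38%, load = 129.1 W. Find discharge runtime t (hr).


Step 1: E_discharge = eta/100 * E_charge = 83.38/100 * 652.71 = 544.23 Wh
Step 2: t = E_discharge / P = 544.23 / 129.1 = 4.216 hr

4.216 hr


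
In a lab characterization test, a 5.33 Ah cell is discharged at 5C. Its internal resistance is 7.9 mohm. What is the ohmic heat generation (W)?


Convert: R = 7.9 mohm = 0.0079 ohm
Step 1: I = C_rate * capacity = 5 * 5.33 = 26.65 A
Step 2: Q = I^2 * R = 26.65^2 * 0.0079 = 710.22 * 0.0079 = 5.611 W

5.611 W


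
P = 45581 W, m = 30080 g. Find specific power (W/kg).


Convert: m = 30080 g = 30.08 kg
SP = P / m = 45581 / 30.08 = 1515 W/kg

1515 W/kg


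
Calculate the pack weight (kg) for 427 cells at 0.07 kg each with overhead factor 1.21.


m_pack = n * m_cell * overhead = 427 * 0.07 * 1.21 = 36.17 kg

36.17 kg


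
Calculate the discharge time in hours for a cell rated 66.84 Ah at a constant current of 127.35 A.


t = capacity / current = 66.84 / 127.35 = 0.5249 hr

0.5249 hr


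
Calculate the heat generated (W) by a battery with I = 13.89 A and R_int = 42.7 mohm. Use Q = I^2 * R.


Convert: R = 42.7 mohm = 0.0427 ohm
I^2 = 192.93
Q = 192.93 * 0.0427 = 8.238 W

8.238 W


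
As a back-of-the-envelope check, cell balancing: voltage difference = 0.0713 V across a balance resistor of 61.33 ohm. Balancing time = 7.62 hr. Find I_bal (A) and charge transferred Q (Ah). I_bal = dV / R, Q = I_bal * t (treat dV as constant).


First, Ohm's law: I_bal = 0.0713 V / 61.33 ohm = 0.0011626 A
Then Q = I * t = 0.0011626 A * 7.62 hr = 0.008859 Ah

I=0.0011626 A, Q=0.008859 Ah


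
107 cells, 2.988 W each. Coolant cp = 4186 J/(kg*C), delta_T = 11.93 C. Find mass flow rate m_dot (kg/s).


Step 1: Total heat Q = 107 * 2.988 W = 319.72 W
Step 2: denom = cp * dT = 4186 * 11.93 = 49939
Step 3: m_dot = 319.72 / 49939 = 0.006402 kg/s

0.006402 kg/s


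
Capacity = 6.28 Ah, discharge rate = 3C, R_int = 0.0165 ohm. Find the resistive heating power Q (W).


Step 1: I = C_rate * capacity = 3 * 6.28 = 18.84 A
Step 2: Q = I^2 * R = 18.84^2 * 0.0165 = 354.95 * 0.0165 = 5.857 W

5.857 W


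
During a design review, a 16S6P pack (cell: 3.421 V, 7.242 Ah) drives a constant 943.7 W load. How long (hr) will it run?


Step 1: E_pack = Ns * V_cell * Np * C_cell = 16 * 3.421 * 6 * 7.242 = 2378.4 Wh
Step 2: t = E_pack / P = 2378.4 / 943.7 = 2.520 hr

2.520 hr


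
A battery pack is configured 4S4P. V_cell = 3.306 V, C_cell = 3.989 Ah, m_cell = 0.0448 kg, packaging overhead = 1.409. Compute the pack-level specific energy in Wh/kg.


Step 1: V_pack = 4 * 3.306 = 13.224 V
Step 2: C_pack = 4 * 3.989 = 15.956 Ah
Step 3: E_pack = V_pack * C_pack = 13.224 * 15.956 = 211 Wh
Step 4: m_pack = 4 * 4 * 0.0448 * 1.409 = 1.01 kg
Step 5: ED = E_pack / m_pack = 211 / 1.01 = 208.9 Wh/kg

208.9 Wh/kg


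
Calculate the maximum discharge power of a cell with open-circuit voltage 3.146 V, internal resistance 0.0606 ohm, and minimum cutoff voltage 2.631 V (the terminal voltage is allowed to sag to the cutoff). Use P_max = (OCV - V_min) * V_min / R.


P_max = (OCV - V_min) * V_min / R = (3.146 - 2.631) * 2.631 / 0.0606 = 0.515 * 2.631 / 0.0606 = 22.36 W

22.36 W


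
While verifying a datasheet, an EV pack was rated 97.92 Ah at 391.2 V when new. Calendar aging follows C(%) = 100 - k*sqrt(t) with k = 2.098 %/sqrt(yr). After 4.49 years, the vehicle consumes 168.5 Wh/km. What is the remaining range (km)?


Step 1: capacity retention = 100 - 2.098 * sqrt(4.49) = 100 - 2.098 * 2.119 = 95.554%
Step 2: C_now = 97.92 * 95.554/100 = 93.566 Ah
Step 3: E_pack = V * C_now = 391.2 * 93.566 = 36603 Wh
Step 4: range = E_pack / consumption = 36603 / 168.5 = 217.2 km

217.2 km


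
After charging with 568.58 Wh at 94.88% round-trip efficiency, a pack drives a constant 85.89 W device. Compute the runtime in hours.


Step 1: E_discharge = eta/100 * E_charge = 94.88/100 * 568.58 = 539.47 Wh
Step 2: t = E_discharge / P = 539.47 / 85.89 = 6.281 hr

6.281 hr


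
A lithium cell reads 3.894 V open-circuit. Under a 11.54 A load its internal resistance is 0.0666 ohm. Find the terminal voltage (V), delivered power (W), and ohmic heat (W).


Step 1: V_terminal = OCV - I*R = 3.894 - 11.54 * 0.0666 = 3.1254 V
Step 2: P_out = V_terminal * I = 3.1254 * 11.54 = 36.07 W
Step 3: Q = I^2 * R = 11.54^2 * 0.0666 = 8.869 W

V=3.1254 V, P=36.07 W, Q=8.869 W


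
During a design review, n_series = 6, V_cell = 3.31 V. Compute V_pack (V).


With 6 cells in series at 3.31 V each, V_pack = 19.86 V

19.86 V


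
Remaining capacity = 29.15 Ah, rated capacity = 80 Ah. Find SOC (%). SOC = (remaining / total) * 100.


SOC = (remaining / total) * 100 = (29.15 / 80) * 100 = 36.44%

36.44%


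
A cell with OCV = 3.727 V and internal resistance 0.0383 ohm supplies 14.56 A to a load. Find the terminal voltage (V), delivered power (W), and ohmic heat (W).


Step 1: V_terminal = OCV - I*R = 3.727 - 14.56 * 0.0383 = 3.1694 V
Step 2: P_out = V_terminal * I = 3.1694 * 14.56 = 46.15 W
Step 3: Q = I^2 * R = 14.56^2 * 0.0383 = 8.119 W

V=3.1694 V, P=46.15 W, Q=8.119 W


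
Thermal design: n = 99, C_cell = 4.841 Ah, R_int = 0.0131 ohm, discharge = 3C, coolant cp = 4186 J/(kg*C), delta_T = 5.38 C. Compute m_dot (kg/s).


Step 1: I = 3 * 4.841 = 14.523 A
Step 2: Q_cell = I^2 * R = 14.523^2 * 0.0131 = 2.763 W
Step 3: Q_total = 99 * 2.763 = 273.54 W
Step 4: m_dot = Q_total / (cp * dT) = 273.54 / (4186 * 5.38) = 0.01215 kg/s

0.01215 kg/s


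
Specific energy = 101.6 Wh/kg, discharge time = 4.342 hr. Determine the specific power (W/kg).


P_specific = E / t = 101.6 / 4.342 = 23.40 W/kg

23.40 W/kg


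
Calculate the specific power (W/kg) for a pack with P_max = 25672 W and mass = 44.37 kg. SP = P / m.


Specific power = 25672 W / 44.37 kg = 578.6 W/kg

578.6 W/kg


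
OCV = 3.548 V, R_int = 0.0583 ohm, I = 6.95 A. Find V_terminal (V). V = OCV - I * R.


IR drop = 6.95 * 0.0583 = 0.40519 V
V = 3.548 - 0.40519 = 3.143 V

3.143 V


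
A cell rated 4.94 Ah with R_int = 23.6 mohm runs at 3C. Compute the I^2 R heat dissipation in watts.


Convert: R = 23.6 mohm = 0.0236 ohm
Step 1: I = C_rate * capacity = 3 * 4.94 = 14.82 A
Step 2: Q = I^2 * R = 14.82^2 * 0.0236 = 219.63 * 0.0236 = 5.183 W

5.183 W


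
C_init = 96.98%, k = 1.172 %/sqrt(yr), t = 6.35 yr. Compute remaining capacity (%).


Step 1: sqrt(6.35 yr) = 2.5199
Step 2: drop = 1.172 * 2.5199 = 2.9533
Step 3: C_final = 96.98 - 2.9533 = 94.03%

94.03%


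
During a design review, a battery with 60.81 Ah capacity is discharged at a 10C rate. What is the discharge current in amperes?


At 10C: I = 10 * 60.81 Ah = 608.1 A

608.1 A


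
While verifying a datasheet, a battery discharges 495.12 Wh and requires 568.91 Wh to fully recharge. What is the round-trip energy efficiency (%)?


Round-trip efficiency = 495.12/568.91 * 100% = 87.03%

87.03%


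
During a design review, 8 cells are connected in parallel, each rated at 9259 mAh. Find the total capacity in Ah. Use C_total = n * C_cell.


Convert: C_cell = 9259 mAh = 9.259 Ah
C_total = 8 * 9.259 = 74.072 Ah

74.072 Ah


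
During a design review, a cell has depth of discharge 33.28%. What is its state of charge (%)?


SOC = 100 - DOD = 100 - 33.28 = 66.72%

66.72%


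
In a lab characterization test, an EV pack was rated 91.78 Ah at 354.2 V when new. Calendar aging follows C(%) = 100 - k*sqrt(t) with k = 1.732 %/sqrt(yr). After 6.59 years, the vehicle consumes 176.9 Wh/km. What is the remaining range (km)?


Step 1: capacity retention = 100 - 1.732 * sqrt(6.59) = 100 - 1.732 * 2.5671 = 95.554%
Step 2: C_now = 91.78 * 95.554/100 = 87.699 Ah
Step 3: E_pack = V * C_now = 354.2 * 87.699 = 31063 Wh
Step 4: range = E_pack / consumption = 31063 / 176.9 = 175.6 km

175.6 km


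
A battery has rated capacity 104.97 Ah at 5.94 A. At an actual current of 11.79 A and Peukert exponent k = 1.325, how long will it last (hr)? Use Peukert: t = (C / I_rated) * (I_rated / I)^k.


t_rated = C / I_rated = 104.97 / 5.94 = 17.672 hr
(I_rated/I)^k = (0.50382)^1.325 = 0.40319
t = t_rated * (I_rated/I)^k = 17.672 * 0.40319 = 7.125 hr

7.125 hr


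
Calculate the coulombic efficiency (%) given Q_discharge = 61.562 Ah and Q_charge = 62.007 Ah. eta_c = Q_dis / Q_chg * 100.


eta_c = Q_dis / Q_chg * 100 = 61.562 / 62.007 * 100 = 99.28%

99.28%


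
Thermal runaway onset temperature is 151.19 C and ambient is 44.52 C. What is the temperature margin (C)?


margin = T_onset - T_ambient = 151.19 - 44.52 = 106.67 C

106.67 C


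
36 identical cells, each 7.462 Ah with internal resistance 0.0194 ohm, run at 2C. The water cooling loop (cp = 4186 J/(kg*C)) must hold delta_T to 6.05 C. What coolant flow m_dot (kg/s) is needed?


Step 1: I = 2 * 7.462 = 14.924 A
Step 2: Q_cell = I^2 * R = 14.924^2 * 0.0194 = 4.3209 W
Step 3: Q_total = 36 * 4.3209 = 155.55 W
Step 4: m_dot = Q_total / (cp * dT) = 155.55 / (4186 * 6.05) = 0.006142 kg/s

0.006142 kg/s


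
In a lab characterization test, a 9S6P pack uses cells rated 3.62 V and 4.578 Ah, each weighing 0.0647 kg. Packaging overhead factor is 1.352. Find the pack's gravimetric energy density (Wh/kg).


Step 1: V_pack = 9 * 3.62 = 32.58 V
Step 2: C_pack = 6 * 4.578 = 27.468 Ah
Step 3: E_pack = V_pack * C_pack = 32.58 * 27.468 = 894.91 Wh
Step 4: m_pack = 9 * 6 * 0.0647 * 1.352 = 4.7236 kg
Step 5: ED = E_pack / m_pack = 894.91 / 4.7236 = 189.5 Wh/kg

189.5 Wh/kg


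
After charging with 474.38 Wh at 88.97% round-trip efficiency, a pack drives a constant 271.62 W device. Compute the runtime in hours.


Step 1: E_discharge = eta/100 * E_charge = 88.97/100 * 474.38 = 422.06 Wh
Step 2: t = E_discharge / P = 422.06 / 271.62 = 1.554 hr

1.554 hr


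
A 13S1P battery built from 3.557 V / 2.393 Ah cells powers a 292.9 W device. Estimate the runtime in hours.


Step 1: E_pack = Ns * V_cell * Np * C_cell = 13 * 3.557 * 1 * 2.393 = 110.65 Wh
Step 2: t = E_pack / P = 110.65 / 292.9 = 0.3778 hr

0.3778 hr


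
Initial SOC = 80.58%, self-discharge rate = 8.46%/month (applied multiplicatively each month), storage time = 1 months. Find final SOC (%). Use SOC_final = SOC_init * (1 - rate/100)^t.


decay = (1 - 8.46/100)^1 = 0.9154
SOC_final = 80.58 * 0.9154 = 73.76%

73.76%


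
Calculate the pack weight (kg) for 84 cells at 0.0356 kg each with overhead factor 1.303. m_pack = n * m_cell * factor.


Cell mass sum = 84 * 0.0356 = 2.9904 kg
With overhead 1.303: m_pack = 2.9904 * 1.303 = 3.896 kg

3.896 kg


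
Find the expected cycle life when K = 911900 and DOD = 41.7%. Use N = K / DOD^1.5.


DOD^1.5 = 269.28
N = K / DOD^1.5 = 911900 / 269.28 = 3386

3386 cycles


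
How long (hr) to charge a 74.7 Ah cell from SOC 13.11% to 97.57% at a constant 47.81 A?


Step 1: dSOC = 97.57% - 13.11% = 84.46%
Step 2: delta_Ah = 74.7 * 84.46 / 100 = 63.092 Ah
Step 3: t = 63.092 / 47.81 = 1.320 hr

1.320 hr


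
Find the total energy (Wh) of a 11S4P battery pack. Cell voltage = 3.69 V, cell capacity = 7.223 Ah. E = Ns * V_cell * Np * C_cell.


V_pack = 11 * 3.69 = 40.59 V
C_pack = 4 * 7.223 = 28.892 Ah
E = V_pack * C_pack = 40.59 * 28.892 = 1173 Wh

1173 Wh
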